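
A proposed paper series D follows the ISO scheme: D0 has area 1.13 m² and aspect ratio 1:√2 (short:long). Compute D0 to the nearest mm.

Let the short side be w mm. Then w · w√2 = 1.13 m² = 1,130,000 mm².
w² = 1,130,000/√2, so w ≈ 893.9 mm; long side = w√2 ≈ 1264.1 mm.

894 × 1264 mm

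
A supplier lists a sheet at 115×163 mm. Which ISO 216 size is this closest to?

C6 (114 × 162 mm)

Aspect ratio 163/115 ≈ 1.417 — close to the ISO √2 ≈ 1.414.
In the C-series (envelope sizes, between A and B): C6 = 114 × 162 mm.
Off by 2 mm total — nearest standard size.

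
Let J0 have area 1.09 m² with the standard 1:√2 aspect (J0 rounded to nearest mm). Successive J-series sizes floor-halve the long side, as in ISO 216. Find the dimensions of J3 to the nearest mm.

Let J0's short side be w mm. w · w√2 = 1.09 m² = 1,090,000 mm², so w ≈ 877.9 mm and w√2 ≈ 1241.6 mm → J0 = 878 × 1242 mm.
J1: ⌊1242/2⌋ × 878 = 621 × 878 mm
J2: ⌊878/2⌋ × 621 = 439 × 621 mm
J3: ⌊621/2⌋ × 439 = 310 × 439 mm

310 × 439 mm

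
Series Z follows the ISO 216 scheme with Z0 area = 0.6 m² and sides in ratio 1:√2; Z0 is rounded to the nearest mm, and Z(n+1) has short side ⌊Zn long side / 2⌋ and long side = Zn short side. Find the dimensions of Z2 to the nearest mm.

325 × 460 mm

Let Z0's short side be w mm. w · w√2 = 0.6 m² = 600,000 mm², so w ≈ 651.4 mm and w√2 ≈ 921.2 mm → Z0 = 651 × 921 mm.
Z1: ⌊921/2⌋ × 651 = 460 × 651 mm
Z2: ⌊651/2⌋ × 460 = 325 × 460 mm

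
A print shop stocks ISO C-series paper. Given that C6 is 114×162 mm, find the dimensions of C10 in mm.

C7: ⌊162/2⌋ × 114 = 81 × 114 mm
C8: ⌊114/2⌋ × 81 = 57 × 81 mm
C9: ⌊81/2⌋ × 57 = 40 × 57 mm
C10: ⌊57/2⌋ × 40 = 28 × 40 mm

28 × 40 mm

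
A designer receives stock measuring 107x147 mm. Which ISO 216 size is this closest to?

A6 (105 × 148 mm)

Aspect ratio 147/107 ≈ 1.374 (ISO target is √2 ≈ 1.414).
In the A-series (A0 area = 1 m²): A6 = 105 × 148 mm.
Off by 3 mm total — nearest standard size.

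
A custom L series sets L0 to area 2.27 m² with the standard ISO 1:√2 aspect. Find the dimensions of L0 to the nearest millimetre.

Let the short side be w mm. Then w · w√2 = 2.27 m² = 2,270,000 mm².
w² = 2,270,000/√2, so w ≈ 1266.9 mm; long side = w√2 ≈ 1791.7 mm.

1267 × 1792 mm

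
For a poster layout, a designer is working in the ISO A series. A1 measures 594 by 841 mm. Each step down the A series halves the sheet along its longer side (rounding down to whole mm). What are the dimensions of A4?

A2: ⌊841/2⌋ × 594 = 420 × 594 mm
A3: ⌊594/2⌋ × 420 = 297 × 420 mm
A4: ⌊420/2⌋ × 297 = 210 × 297 mm

210 × 297 mm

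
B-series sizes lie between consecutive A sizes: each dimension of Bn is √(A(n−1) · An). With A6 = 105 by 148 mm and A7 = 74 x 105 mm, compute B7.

Short side: √(105 · 74) = √7770 ≈ 88.1 → 88 mm
Long side: √(148 · 105) = √15540 ≈ 124.7 → 125 mm

88 × 125 mm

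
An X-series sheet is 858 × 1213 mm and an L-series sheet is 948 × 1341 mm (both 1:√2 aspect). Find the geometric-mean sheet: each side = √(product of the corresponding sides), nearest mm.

Short side: √(858 · 948) = √813384 ≈ 901.9 → 902 mm
Long side: √(1213 · 1341) = √1626633 ≈ 1275.4 → 1275 mm

902 × 1275 mm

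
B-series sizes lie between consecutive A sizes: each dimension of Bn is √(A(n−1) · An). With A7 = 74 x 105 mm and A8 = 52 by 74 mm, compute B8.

62 × 88 mm

Short side: √(74 · 52) = √3848 ≈ 62.0 → 62 mm
Long side: √(105 · 74) = √7770 ≈ 88.1 → 88 mm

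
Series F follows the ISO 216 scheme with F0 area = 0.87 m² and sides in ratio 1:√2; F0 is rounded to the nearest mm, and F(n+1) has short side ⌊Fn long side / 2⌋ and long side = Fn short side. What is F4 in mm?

196 × 277 mm

Let F0's short side be w mm. w · w√2 = 0.87 m² = 870,000 mm², so w ≈ 784.3 mm and w√2 ≈ 1109.2 mm → F0 = 784 × 1109 mm.
F1: ⌊1109/2⌋ × 784 = 554 × 784 mm
F2: ⌊784/2⌋ × 554 = 392 × 554 mm
F3: ⌊554/2⌋ × 392 = 277 × 392 mm
F4: ⌊392/2⌋ × 277 = 196 × 277 mm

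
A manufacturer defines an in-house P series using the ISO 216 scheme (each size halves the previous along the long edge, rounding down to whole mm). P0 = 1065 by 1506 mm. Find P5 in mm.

188 × 266 mm

P1 = 753 × 1065 mm (from P0 by 1 halving).
P2: ⌊1065/2⌋ × 753 = 532 × 753 mm
P3: ⌊753/2⌋ × 532 = 376 × 532 mm
P4: ⌊532/2⌋ × 376 = 266 × 376 mm
P5: ⌊376/2⌋ × 266 = 188 × 266 mm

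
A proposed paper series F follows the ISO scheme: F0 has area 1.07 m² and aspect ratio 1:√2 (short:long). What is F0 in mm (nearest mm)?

870 × 1230 mm

Let the short side be w mm. Then w · w√2 = 1.07 m² = 1,070,000 mm².
w² = 1,070,000/√2, so w ≈ 869.8 mm; long side = w√2 ≈ 1230.1 mm.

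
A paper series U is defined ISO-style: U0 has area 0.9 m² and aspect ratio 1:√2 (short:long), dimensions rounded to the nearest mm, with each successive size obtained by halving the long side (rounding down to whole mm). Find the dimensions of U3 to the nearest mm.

Let U0's short side be w mm. w · w√2 = 0.9 m² = 900,000 mm², so w ≈ 797.7 mm and w√2 ≈ 1128.2 mm → U0 = 798 × 1128 mm.
U1: ⌊1128/2⌋ × 798 = 564 × 798 mm
U2: ⌊798/2⌋ × 564 = 399 × 564 mm
U3: ⌊564/2⌋ × 399 = 282 × 399 mm

282 × 399 mm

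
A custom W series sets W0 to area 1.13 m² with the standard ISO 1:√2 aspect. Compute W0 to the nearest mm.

Let the short side be w mm. Then w · w√2 = 1.13 m² = 1,130,000 mm².
w² = 1,130,000/√2, so w ≈ 893.9 mm; long side = w√2 ≈ 1264.1 mm.

894 × 1264 mm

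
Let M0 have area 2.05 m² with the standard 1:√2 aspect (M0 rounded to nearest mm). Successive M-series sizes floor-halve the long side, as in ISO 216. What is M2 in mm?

602 × 851 mm

Let M0's short side be w mm. w · w√2 = 2.05 m² = 2,050,000 mm², so w ≈ 1204.0 mm and w√2 ≈ 1702.7 mm → M0 = 1204 × 1703 mm.
M1: ⌊1703/2⌋ × 1204 = 851 × 1204 mm
M2: ⌊1204/2⌋ × 851 = 602 × 851 mm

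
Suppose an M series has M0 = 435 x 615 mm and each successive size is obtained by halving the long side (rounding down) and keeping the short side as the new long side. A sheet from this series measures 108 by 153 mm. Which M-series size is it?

M4

M0: 435 × 615 mm
M1: 307 × 435 mm
M2: 217 × 307 mm
M3: 153 × 217 mm
M4: 108 × 153 mm
M5: 76 × 108 mm
→ matches M4.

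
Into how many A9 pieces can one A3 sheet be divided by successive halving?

64

A3 = 297 × 420 mm; A9 = 37 × 52 mm.
Each halving step doubles the count; 6 steps from A3 to A9.
2^6 = 64.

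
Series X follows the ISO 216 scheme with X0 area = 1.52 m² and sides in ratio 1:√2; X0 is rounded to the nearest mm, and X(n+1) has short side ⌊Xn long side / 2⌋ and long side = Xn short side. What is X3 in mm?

Let X0's short side be w mm. w · w√2 = 1.52 m² = 1,520,000 mm², so w ≈ 1036.7 mm and w√2 ≈ 1466.2 mm → X0 = 1037 × 1466 mm.
X1: ⌊1466/2⌋ × 1037 = 733 × 1037 mm
X2: ⌊1037/2⌋ × 733 = 518 × 733 mm
X3: ⌊733/2⌋ × 518 = 366 × 518 mm

366 × 518 mm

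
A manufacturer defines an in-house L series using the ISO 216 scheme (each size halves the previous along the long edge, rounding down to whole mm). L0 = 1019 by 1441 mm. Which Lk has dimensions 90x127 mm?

L7

L0: 1019 × 1441 mm
L1: 720 × 1019 mm
L2: 509 × 720 mm
L3: 360 × 509 mm
L4: 254 × 360 mm
L5: 180 × 254 mm
L6: 127 × 180 mm
L7: 90 × 127 mm
L8: 63 × 90 mm
→ matches L7.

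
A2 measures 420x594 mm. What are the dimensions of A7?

74 × 105 mm

A3: ⌊594/2⌋ × 420 = 297 × 420 mm
A4: ⌊420/2⌋ × 297 = 210 × 297 mm
A5: ⌊297/2⌋ × 210 = 148 × 210 mm
A6: ⌊210/2⌋ × 148 = 105 × 148 mm
A7: ⌊148/2⌋ × 105 = 74 × 105 mm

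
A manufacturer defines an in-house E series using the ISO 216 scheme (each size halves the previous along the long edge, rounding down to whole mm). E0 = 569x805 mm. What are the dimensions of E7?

E1 = 402 × 569 mm (from E0 by 1 halving).
E2: ⌊569/2⌋ × 402 = 284 × 402 mm
E3: ⌊402/2⌋ × 284 = 201 × 284 mm
E4: ⌊284/2⌋ × 201 = 142 × 201 mm
E5: ⌊201/2⌋ × 142 = 100 × 142 mm
E6: ⌊142/2⌋ × 100 = 71 × 100 mm
E7: ⌊100/2⌋ × 71 = 50 × 71 mm

50 × 71 mm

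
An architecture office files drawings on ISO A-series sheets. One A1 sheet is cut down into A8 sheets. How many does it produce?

128

Each ISO step halves the sheet: 1 × A1 → 2 × A2 → 4 × A3 → 8 × A4 → …
From A1 to A8 is 7 halving steps: 2^7 = 128.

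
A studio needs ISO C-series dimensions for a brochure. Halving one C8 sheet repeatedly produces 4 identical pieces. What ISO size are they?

4 = 2^2, so 2 halving steps.
C8 → C9 → … → C10 after 2 steps.

C10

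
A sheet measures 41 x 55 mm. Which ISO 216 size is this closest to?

Aspect ratio 55/41 ≈ 1.341 (ISO target is √2 ≈ 1.414).
In the C-series (envelope sizes, between A and B): C9 = 40 × 57 mm.
Off by 3 mm total — nearest standard size.

C9 (40 × 57 mm)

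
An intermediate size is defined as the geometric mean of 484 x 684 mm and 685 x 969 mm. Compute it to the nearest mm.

576 × 814 mm

Short side: √(484 · 685) = √331540 ≈ 575.8 → 576 mm
Long side: √(684 · 969) = √662796 ≈ 814.1 → 814 mm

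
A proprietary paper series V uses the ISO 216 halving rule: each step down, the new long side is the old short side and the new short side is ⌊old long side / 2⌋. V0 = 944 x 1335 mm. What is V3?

V1: ⌊1335/2⌋ × 944 = 667 × 944 mm
V2: ⌊944/2⌋ × 667 = 472 × 667 mm
V3: ⌊667/2⌋ × 472 = 333 × 472 mm

333 × 472 mm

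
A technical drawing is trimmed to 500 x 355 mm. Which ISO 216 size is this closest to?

Aspect ratio 500/355 ≈ 1.408 — close to the ISO √2 ≈ 1.414.
In the B-series (B0 = 1000 × 1414 mm): B3 = 353 × 500 mm.
Off by 2 mm total — nearest standard size.

B3 (353 × 500 mm)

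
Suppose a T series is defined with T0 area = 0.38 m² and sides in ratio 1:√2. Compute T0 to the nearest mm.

518 × 733 mm

Let the short side be w mm. Then w · w√2 = 0.38 m² = 380,000 mm².
w² = 380,000/√2, so w ≈ 518.4 mm; long side = w√2 ≈ 733.1 mm.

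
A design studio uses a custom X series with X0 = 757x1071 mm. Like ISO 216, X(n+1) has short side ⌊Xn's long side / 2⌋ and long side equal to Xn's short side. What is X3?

267 × 378 mm

X1 = 535 × 757 mm (from X0 by 1 halving).
X2: ⌊757/2⌋ × 535 = 378 × 535 mm
X3: ⌊535/2⌋ × 378 = 267 × 378 mm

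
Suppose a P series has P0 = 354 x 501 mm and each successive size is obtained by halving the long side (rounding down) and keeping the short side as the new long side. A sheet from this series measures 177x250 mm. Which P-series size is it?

P0: 354 × 501 mm
P1: 250 × 354 mm
P2: 177 × 250 mm
P3: 125 × 177 mm
→ matches P2.

P2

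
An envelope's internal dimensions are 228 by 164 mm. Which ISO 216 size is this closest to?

Aspect ratio 228/164 ≈ 1.390 (ISO target is √2 ≈ 1.414).
In the C-series (envelope sizes, between A and B): C5 = 162 × 229 mm.
Off by 3 mm total — nearest standard size.

C5 (162 × 229 mm)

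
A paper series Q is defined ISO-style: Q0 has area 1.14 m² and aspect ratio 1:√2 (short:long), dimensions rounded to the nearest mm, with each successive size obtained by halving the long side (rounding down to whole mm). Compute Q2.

Let Q0's short side be w mm. w · w√2 = 1.14 m² = 1,140,000 mm², so w ≈ 897.8 mm and w√2 ≈ 1269.7 mm → Q0 = 898 × 1270 mm.
Q1: ⌊1270/2⌋ × 898 = 635 × 898 mm
Q2: ⌊898/2⌋ × 635 = 449 × 635 mm

449 × 635 mm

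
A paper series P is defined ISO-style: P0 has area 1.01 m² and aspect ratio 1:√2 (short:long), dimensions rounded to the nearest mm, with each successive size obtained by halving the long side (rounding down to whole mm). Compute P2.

422 × 597 mm

Let P0's short side be w mm. w · w√2 = 1.01 m² = 1,010,000 mm², so w ≈ 845.1 mm and w√2 ≈ 1195.1 mm → P0 = 845 × 1195 mm.
P1: ⌊1195/2⌋ × 845 = 597 × 845 mm
P2: ⌊845/2⌋ × 597 = 422 × 597 mm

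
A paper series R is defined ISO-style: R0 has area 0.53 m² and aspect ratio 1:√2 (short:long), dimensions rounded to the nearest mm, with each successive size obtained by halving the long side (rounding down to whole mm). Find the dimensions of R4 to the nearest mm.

Let R0's short side be w mm. w · w√2 = 0.53 m² = 530,000 mm², so w ≈ 612.2 mm and w√2 ≈ 865.8 mm → R0 = 612 × 866 mm.
R1: ⌊866/2⌋ × 612 = 433 × 612 mm
R2: ⌊612/2⌋ × 433 = 306 × 433 mm
R3: ⌊433/2⌋ × 306 = 216 × 306 mm
R4: ⌊306/2⌋ × 216 = 153 × 216 mm

153 × 216 mm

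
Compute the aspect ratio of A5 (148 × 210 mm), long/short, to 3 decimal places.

210 / 148 = 1.419
ISO 216 targets √2 ≈ 1.414; the +0.005 deviation is from mm rounding.

1.419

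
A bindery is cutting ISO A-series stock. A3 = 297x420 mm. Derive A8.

A4: ⌊420/2⌋ × 297 = 210 × 297 mm
A5: ⌊297/2⌋ × 210 = 148 × 210 mm
A6: ⌊210/2⌋ × 148 = 105 × 148 mm
A7: ⌊148/2⌋ × 105 = 74 × 105 mm
A8: ⌊105/2⌋ × 74 = 52 × 74 mm

52 × 74 mm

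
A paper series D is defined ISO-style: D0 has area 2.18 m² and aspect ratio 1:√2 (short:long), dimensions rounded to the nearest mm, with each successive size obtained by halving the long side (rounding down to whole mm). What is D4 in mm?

310 × 439 mm

Let D0's short side be w mm. w · w√2 = 2.18 m² = 2,180,000 mm², so w ≈ 1241.6 mm and w√2 ≈ 1755.8 mm → D0 = 1242 × 1756 mm.
D1: ⌊1756/2⌋ × 1242 = 878 × 1242 mm
D2: ⌊1242/2⌋ × 878 = 621 × 878 mm
D3: ⌊878/2⌋ × 621 = 439 × 621 mm
D4: ⌊621/2⌋ × 439 = 310 × 439 mm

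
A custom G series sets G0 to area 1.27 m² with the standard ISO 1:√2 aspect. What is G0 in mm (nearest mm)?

Let the short side be w mm. Then w · w√2 = 1.27 m² = 1,270,000 mm².
w² = 1,270,000/√2, so w ≈ 947.6 mm; long side = w√2 ≈ 1340.2 mm.

948 × 1340 mm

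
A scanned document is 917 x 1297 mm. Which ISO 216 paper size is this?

Aspect ratio 1297/917 ≈ 1.414 — close to the ISO √2 ≈ 1.414.
In the C-series (envelope sizes, between A and B): C0 = 917 × 1297 mm.

C0 (917 × 1297 mm)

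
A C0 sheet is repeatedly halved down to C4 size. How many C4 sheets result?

16

C0 = 917 × 1297 mm; C4 = 229 × 324 mm.
Each halving step doubles the count; 4 steps from C0 to C4.
2^4 = 16.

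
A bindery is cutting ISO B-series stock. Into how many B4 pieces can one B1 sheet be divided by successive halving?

8

Each ISO step halves the sheet: 1 × B1 → 2 × B2 → 4 × B3 → 8 × B4
From B1 to B4 is 3 halving steps: 2^3 = 8.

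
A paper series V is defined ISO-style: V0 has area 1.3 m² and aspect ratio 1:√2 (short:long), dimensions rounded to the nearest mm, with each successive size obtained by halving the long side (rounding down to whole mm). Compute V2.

479 × 678 mm

Let V0's short side be w mm. w · w√2 = 1.3 m² = 1,300,000 mm², so w ≈ 958.8 mm and w√2 ≈ 1355.9 mm → V0 = 959 × 1356 mm.
V1: ⌊1356/2⌋ × 959 = 678 × 959 mm
V2: ⌊959/2⌋ × 678 = 479 × 678 mm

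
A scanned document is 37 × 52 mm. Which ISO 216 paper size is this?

A9 (37 × 52 mm)

Aspect ratio 52/37 ≈ 1.405 — close to the ISO √2 ≈ 1.414.
In the A-series (A0 area = 1 m²): A9 = 37 × 52 mm.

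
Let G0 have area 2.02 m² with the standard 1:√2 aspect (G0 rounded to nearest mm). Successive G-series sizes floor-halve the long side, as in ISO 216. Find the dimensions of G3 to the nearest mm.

Let G0's short side be w mm. w · w√2 = 2.02 m² = 2,020,000 mm², so w ≈ 1195.1 mm and w√2 ≈ 1690.2 mm → G0 = 1195 × 1690 mm.
G1: ⌊1690/2⌋ × 1195 = 845 × 1195 mm
G2: ⌊1195/2⌋ × 845 = 597 × 845 mm
G3: ⌊845/2⌋ × 597 = 422 × 597 mm

422 × 597 mm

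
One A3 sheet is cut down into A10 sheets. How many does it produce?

A3 = 297 × 420 mm; A10 = 26 × 37 mm.
Each halving step doubles the count; 7 steps from A3 to A10.
2^7 = 128.

128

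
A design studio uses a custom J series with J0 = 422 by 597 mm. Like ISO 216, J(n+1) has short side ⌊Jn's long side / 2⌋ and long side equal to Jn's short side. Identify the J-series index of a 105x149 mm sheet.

J4

J0: 422 × 597 mm
J1: 298 × 422 mm
J2: 211 × 298 mm
J3: 149 × 211 mm
J4: 105 × 149 mm
J5: 74 × 105 mm
→ matches J4.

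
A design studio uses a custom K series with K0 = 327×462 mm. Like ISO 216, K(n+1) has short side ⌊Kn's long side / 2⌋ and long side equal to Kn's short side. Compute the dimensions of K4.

81 × 115 mm

K1: ⌊462/2⌋ × 327 = 231 × 327 mm
K2: ⌊327/2⌋ × 231 = 163 × 231 mm
K3: ⌊231/2⌋ × 163 = 115 × 163 mm
K4: ⌊163/2⌋ × 115 = 81 × 115 mm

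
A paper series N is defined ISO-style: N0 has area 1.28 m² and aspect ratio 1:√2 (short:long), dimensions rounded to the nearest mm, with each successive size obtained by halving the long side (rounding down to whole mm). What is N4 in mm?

Let N0's short side be w mm. w · w√2 = 1.28 m² = 1,280,000 mm², so w ≈ 951.4 mm and w√2 ≈ 1345.4 mm → N0 = 951 × 1345 mm.
N1: ⌊1345/2⌋ × 951 = 672 × 951 mm
N2: ⌊951/2⌋ × 672 = 475 × 672 mm
N3: ⌊672/2⌋ × 475 = 336 × 475 mm
N4: ⌊475/2⌋ × 336 = 237 × 336 mm

237 × 336 mm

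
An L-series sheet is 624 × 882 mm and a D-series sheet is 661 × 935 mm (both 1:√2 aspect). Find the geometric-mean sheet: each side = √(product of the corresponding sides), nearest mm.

642 × 908 mm

Short side: √(624 · 661) = √412464 ≈ 642.2 → 642 mm
Long side: √(882 · 935) = √824670 ≈ 908.1 → 908 mm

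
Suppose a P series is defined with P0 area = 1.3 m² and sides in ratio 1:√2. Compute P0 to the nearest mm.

959 × 1356 mm

Let the short side be w mm. Then w · w√2 = 1.3 m² = 1,300,000 mm².
w² = 1,300,000/√2, so w ≈ 958.8 mm; long side = w√2 ≈ 1355.9 mm.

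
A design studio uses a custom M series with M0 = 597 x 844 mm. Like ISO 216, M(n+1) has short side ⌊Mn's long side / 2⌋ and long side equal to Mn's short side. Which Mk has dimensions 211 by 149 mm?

M4

M0: 597 × 844 mm
M1: 422 × 597 mm
M2: 298 × 422 mm
M3: 211 × 298 mm
M4: 149 × 211 mm
M5: 105 × 149 mm
→ matches M4.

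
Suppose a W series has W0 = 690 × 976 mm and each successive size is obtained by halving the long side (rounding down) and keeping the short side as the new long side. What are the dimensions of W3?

W1: ⌊976/2⌋ × 690 = 488 × 690 mm
W2: ⌊690/2⌋ × 488 = 345 × 488 mm
W3: ⌊488/2⌋ × 345 = 244 × 345 mm

244 × 345 mm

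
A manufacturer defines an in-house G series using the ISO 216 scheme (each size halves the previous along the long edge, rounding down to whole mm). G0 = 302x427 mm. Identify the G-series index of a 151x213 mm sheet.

G0: 302 × 427 mm
G1: 213 × 302 mm
G2: 151 × 213 mm
G3: 106 × 151 mm
→ matches G2.

G2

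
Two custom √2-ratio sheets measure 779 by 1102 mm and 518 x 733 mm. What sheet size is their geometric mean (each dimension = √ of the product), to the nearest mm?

Short side: √(779 · 518) = √403522 ≈ 635.2 → 635 mm
Long side: √(1102 · 733) = √807766 ≈ 898.8 → 899 mm

635 × 899 mm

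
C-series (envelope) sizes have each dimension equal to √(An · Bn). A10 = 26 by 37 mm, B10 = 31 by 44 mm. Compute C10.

28 × 40 mm

Short side: √(26 · 31) = √806 ≈ 28.4 → 28 mm
Long side: √(37 · 44) = √1628 ≈ 40.3 → 40 mm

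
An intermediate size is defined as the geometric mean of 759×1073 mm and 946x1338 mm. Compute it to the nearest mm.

Short side: √(759 · 946) = √718014 ≈ 847.4 → 847 mm
Long side: √(1073 · 1338) = √1435674 ≈ 1198.2 → 1198 mm

847 × 1198 mm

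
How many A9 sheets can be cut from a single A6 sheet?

Each ISO step halves the sheet: 1 × A6 → 2 × A7 → 4 × A8 → 8 × A9
From A6 to A9 is 3 halving steps: 2^3 = 8.

8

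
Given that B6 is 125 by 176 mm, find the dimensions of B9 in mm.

44 × 62 mm

B7: ⌊176/2⌋ × 125 = 88 × 125 mm
B8: ⌊125/2⌋ × 88 = 62 × 88 mm
B9: ⌊88/2⌋ × 62 = 44 × 62 mm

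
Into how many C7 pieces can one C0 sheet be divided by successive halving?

Each ISO step halves the sheet: 1 × C0 → 2 × C1 → 4 × C2 → 8 × C3 → …
From C0 to C7 is 7 halving steps: 2^7 = 128.

128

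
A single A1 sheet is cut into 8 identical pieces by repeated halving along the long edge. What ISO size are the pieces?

A4

8 = 2^3, so 3 halving steps.
A1 → A2 → … → A4 after 3 steps.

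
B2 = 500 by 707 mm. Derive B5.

B3: ⌊707/2⌋ × 500 = 353 × 500 mm
B4: ⌊500/2⌋ × 353 = 250 × 353 mm
B5: ⌊353/2⌋ × 250 = 176 × 250 mm

176 × 250 mm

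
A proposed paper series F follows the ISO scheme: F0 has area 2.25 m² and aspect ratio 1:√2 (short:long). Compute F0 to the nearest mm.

1261 × 1784 mm

Let the short side be w mm. Then w · w√2 = 2.25 m² = 2,250,000 mm².
w² = 2,250,000/√2, so w ≈ 1261.3 mm; long side = w√2 ≈ 1783.8 mm.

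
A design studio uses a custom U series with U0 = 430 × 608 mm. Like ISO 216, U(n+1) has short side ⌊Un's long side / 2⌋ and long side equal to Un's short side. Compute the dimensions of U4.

107 × 152 mm

U1: ⌊608/2⌋ × 430 = 304 × 430 mm
U2: ⌊430/2⌋ × 304 = 215 × 304 mm
U3: ⌊304/2⌋ × 215 = 152 × 215 mm
U4: ⌊215/2⌋ × 152 = 107 × 152 mm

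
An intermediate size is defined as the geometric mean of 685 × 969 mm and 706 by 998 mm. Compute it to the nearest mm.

695 × 983 mm

Short side: √(685 · 706) = √483610 ≈ 695.4 → 695 mm
Long side: √(969 · 998) = √967062 ≈ 983.4 → 983 mm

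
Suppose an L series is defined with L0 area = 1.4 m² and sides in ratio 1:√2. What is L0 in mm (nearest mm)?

995 × 1407 mm

Let the short side be w mm. Then w · w√2 = 1.4 m² = 1,400,000 mm².
w² = 1,400,000/√2, so w ≈ 995.0 mm; long side = w√2 ≈ 1407.1 mm.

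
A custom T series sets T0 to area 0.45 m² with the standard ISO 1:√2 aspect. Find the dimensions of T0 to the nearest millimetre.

Let the short side be w mm. Then w · w√2 = 0.45 m² = 450,000 mm².
w² = 450,000/√2, so w ≈ 564.1 mm; long side = w√2 ≈ 797.7 mm.

564 × 798 mm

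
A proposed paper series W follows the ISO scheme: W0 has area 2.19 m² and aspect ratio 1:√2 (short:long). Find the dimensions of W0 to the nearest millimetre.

1244 × 1760 mm

Let the short side be w mm. Then w · w√2 = 2.19 m² = 2,190,000 mm².
w² = 2,190,000/√2, so w ≈ 1244.4 mm; long side = w√2 ≈ 1759.9 mm.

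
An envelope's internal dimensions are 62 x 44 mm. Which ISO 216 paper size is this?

B9 (44 × 62 mm)

Aspect ratio 62/44 ≈ 1.409 — close to the ISO √2 ≈ 1.414.
In the B-series (B0 = 1000 × 1414 mm): B9 = 44 × 62 mm.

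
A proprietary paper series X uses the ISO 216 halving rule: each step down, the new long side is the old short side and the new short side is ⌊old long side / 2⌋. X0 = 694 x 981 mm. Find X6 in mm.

86 × 122 mm

X1 = 490 × 694 mm (from X0 by 1 halving).
X2: ⌊694/2⌋ × 490 = 347 × 490 mm
X3: ⌊490/2⌋ × 347 = 245 × 347 mm
X4: ⌊347/2⌋ × 245 = 173 × 245 mm
X5: ⌊245/2⌋ × 173 = 122 × 173 mm
X6: ⌊173/2⌋ × 122 = 86 × 122 mm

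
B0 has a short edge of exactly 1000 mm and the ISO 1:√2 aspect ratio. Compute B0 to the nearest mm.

Short side = 1000 mm; long side = 1000√2 ≈ 1414.2 mm.

1000 × 1414 mm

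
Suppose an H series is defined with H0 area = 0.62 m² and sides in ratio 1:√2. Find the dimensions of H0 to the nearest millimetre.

Let the short side be w mm. Then w · w√2 = 0.62 m² = 620,000 mm².
w² = 620,000/√2, so w ≈ 662.1 mm; long side = w√2 ≈ 936.4 mm.

662 × 936 mm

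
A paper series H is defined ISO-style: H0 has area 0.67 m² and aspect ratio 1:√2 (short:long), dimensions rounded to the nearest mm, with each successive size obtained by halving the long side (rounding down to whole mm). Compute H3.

243 × 344 mm

Let H0's short side be w mm. w · w√2 = 0.67 m² = 670,000 mm², so w ≈ 688.3 mm and w√2 ≈ 973.4 mm → H0 = 688 × 973 mm.
H1: ⌊973/2⌋ × 688 = 486 × 688 mm
H2: ⌊688/2⌋ × 486 = 344 × 486 mm
H3: ⌊486/2⌋ × 344 = 243 × 344 mm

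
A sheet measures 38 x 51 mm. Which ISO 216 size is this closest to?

A9 (37 × 52 mm)

Aspect ratio 51/38 ≈ 1.342 (ISO target is √2 ≈ 1.414).
In the A-series (A0 area = 1 m²): A9 = 37 × 52 mm.
Off by 2 mm total — nearest standard size.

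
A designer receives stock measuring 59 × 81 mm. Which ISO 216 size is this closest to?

C8 (57 × 81 mm)

Aspect ratio 81/59 ≈ 1.373 (ISO target is √2 ≈ 1.414).
In the C-series (envelope sizes, between A and B): C8 = 57 × 81 mm.
Off by 2 mm total — nearest standard size.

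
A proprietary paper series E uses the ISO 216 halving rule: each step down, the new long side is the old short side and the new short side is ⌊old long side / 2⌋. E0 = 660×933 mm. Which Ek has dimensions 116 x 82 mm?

E0: 660 × 933 mm
E1: 466 × 660 mm
E2: 330 × 466 mm
E3: 233 × 330 mm
E4: 165 × 233 mm
E5: 116 × 165 mm
E6: 82 × 116 mm
E7: 58 × 82 mm
→ matches E6.

E6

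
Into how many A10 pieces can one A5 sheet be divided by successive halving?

32

Each ISO step halves the sheet: 1 × A5 → 2 × A6 → 4 × A7 → 8 × A8 → …
From A5 to A10 is 5 halving steps: 2^5 = 32.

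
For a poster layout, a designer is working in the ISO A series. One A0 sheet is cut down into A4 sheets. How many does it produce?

A0 = 841 × 1189 mm; A4 = 210 × 297 mm.
Each halving step doubles the count; 4 steps from A0 to A4.
2^4 = 16.

16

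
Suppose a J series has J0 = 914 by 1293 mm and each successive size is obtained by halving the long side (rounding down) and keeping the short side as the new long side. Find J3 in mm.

323 × 457 mm

J1: ⌊1293/2⌋ × 914 = 646 × 914 mm
J2: ⌊914/2⌋ × 646 = 457 × 646 mm
J3: ⌊646/2⌋ × 457 = 323 × 457 mm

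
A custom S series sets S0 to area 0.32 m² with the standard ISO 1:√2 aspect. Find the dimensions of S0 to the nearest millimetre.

476 × 673 mm

Let the short side be w mm. Then w · w√2 = 0.32 m² = 320,000 mm².
w² = 320,000/√2, so w ≈ 475.7 mm; long side = w√2 ≈ 672.7 mm.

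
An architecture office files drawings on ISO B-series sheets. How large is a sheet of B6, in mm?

125 × 176 mm

B0 = 1000 × 1414 mm (B0 has a 1000 mm short side, aspect 1:√2).
B1: ⌊1414/2⌋ × 1000 = 707 × 1000 mm
B2: ⌊1000/2⌋ × 707 = 500 × 707 mm
B3: ⌊707/2⌋ × 500 = 353 × 500 mm
B4: ⌊500/2⌋ × 353 = 250 × 353 mm
B5: ⌊353/2⌋ × 250 = 176 × 250 mm
B6: ⌊250/2⌋ × 176 = 125 × 176 mm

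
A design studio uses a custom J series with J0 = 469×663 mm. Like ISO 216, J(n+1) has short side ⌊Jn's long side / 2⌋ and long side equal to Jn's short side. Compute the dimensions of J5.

J1 = 331 × 469 mm (from J0 by 1 halving).
J2: ⌊469/2⌋ × 331 = 234 × 331 mm
J3: ⌊331/2⌋ × 234 = 165 × 234 mm
J4: ⌊234/2⌋ × 165 = 117 × 165 mm
J5: ⌊165/2⌋ × 117 = 82 × 117 mm

82 × 117 mm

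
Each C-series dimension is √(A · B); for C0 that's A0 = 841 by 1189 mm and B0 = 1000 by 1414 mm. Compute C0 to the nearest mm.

Short: √(841 · 1000) = √841000 ≈ 917.1 mm.
Long: √(1189 · 1414) = √1681246 ≈ 1296.6 mm.

917 × 1297 mm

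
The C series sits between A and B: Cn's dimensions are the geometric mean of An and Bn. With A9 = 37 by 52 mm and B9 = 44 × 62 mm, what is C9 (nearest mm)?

40 × 57 mm

Short side: √(37 · 44) = √1628 ≈ 40.3 → 40 mm
Long side: √(52 · 62) = √3224 ≈ 56.8 → 57 mm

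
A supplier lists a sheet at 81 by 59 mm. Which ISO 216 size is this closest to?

C8 (57 × 81 mm)

Aspect ratio 81/59 ≈ 1.373 (ISO target is √2 ≈ 1.414).
In the C-series (envelope sizes, between A and B): C8 = 57 × 81 mm.
Off by 2 mm total — nearest standard size.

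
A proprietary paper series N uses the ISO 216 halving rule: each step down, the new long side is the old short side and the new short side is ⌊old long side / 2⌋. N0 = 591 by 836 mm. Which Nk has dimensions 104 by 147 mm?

N5

N0: 591 × 836 mm
N1: 418 × 591 mm
N2: 295 × 418 mm
N3: 209 × 295 mm
N4: 147 × 209 mm
N5: 104 × 147 mm
N6: 73 × 104 mm
→ matches N5.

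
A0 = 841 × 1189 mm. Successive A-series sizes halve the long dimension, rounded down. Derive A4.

A1: ⌊1189/2⌋ × 841 = 594 × 841 mm
A2: ⌊841/2⌋ × 594 = 420 × 594 mm
A3: ⌊594/2⌋ × 420 = 297 × 420 mm
A4: ⌊420/2⌋ × 297 = 210 × 297 mm

210 × 297 mm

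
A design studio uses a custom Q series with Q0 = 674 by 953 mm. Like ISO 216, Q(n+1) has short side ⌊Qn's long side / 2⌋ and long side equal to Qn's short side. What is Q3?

238 × 337 mm

Q1: ⌊953/2⌋ × 674 = 476 × 674 mm
Q2: ⌊674/2⌋ × 476 = 337 × 476 mm
Q3: ⌊476/2⌋ × 337 = 238 × 337 mm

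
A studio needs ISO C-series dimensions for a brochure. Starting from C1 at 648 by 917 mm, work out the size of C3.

C2: ⌊917/2⌋ × 648 = 458 × 648 mm
C3: ⌊648/2⌋ × 458 = 324 × 458 mm

324 × 458 mm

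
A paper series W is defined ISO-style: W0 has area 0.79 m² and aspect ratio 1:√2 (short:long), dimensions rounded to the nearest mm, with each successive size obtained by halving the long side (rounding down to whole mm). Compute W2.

373 × 528 mm

Let W0's short side be w mm. w · w√2 = 0.79 m² = 790,000 mm², so w ≈ 747.4 mm and w√2 ≈ 1057.0 mm → W0 = 747 × 1057 mm.
W1: ⌊1057/2⌋ × 747 = 528 × 747 mm
W2: ⌊747/2⌋ × 528 = 373 × 528 mm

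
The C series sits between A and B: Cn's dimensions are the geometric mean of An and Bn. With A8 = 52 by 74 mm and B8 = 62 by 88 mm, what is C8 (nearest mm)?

Short side: √(52 · 62) = √3224 ≈ 56.8 → 57 mm
Long side: √(74 · 88) = √6512 ≈ 80.7 → 81 mm

57 × 81 mm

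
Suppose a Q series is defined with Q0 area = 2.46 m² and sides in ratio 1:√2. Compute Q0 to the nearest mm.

1319 × 1865 mm

Let the short side be w mm. Then w · w√2 = 2.46 m² = 2,460,000 mm².
w² = 2,460,000/√2, so w ≈ 1318.9 mm; long side = w√2 ≈ 1865.2 mm.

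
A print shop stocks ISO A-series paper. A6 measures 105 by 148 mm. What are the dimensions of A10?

A7: ⌊148/2⌋ × 105 = 74 × 105 mm
A8: ⌊105/2⌋ × 74 = 52 × 74 mm
A9: ⌊74/2⌋ × 52 = 37 × 52 mm
A10: ⌊52/2⌋ × 37 = 26 × 37 mm

26 × 37 mm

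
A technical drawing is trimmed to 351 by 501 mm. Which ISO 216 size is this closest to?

B3 (353 × 500 mm)

Aspect ratio 501/351 ≈ 1.427 — close to the ISO √2 ≈ 1.414.
In the B-series (B0 = 1000 × 1414 mm): B3 = 353 × 500 mm.
Off by 3 mm total — nearest standard size.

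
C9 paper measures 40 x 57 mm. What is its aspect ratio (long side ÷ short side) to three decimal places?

57 / 40 = 1.425
ISO 216 targets √2 ≈ 1.414; the +0.011 deviation is from mm rounding.

1.425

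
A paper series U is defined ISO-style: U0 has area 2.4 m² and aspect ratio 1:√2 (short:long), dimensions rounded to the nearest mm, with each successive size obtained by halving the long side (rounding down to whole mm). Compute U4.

325 × 460 mm

Let U0's short side be w mm. w · w√2 = 2.4 m² = 2,400,000 mm², so w ≈ 1302.7 mm and w√2 ≈ 1842.3 mm → U0 = 1303 × 1842 mm.
U1: ⌊1842/2⌋ × 1303 = 921 × 1303 mm
U2: ⌊1303/2⌋ × 921 = 651 × 921 mm
U3: ⌊921/2⌋ × 651 = 460 × 651 mm
U4: ⌊651/2⌋ × 460 = 325 × 460 mm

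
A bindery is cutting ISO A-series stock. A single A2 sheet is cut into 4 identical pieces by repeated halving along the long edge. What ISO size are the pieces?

4 = 2^2, so 2 halving steps.
A2 → A3 → … → A4 after 2 steps.

A4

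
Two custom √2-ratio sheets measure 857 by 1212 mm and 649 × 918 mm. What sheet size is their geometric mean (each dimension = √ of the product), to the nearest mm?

746 × 1055 mm

Short side: √(857 · 649) = √556193 ≈ 745.8 → 746 mm
Long side: √(1212 · 918) = √1112616 ≈ 1054.8 → 1055 mm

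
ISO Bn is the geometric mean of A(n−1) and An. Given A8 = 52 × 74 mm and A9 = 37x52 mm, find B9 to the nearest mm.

Short side: √(52 · 37) = √1924 ≈ 43.9 → 44 mm
Long side: √(74 · 52) = √3848 ≈ 62.0 → 62 mm

44 × 62 mm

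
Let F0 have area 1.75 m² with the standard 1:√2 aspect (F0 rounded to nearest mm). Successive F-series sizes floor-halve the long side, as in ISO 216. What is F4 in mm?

278 × 393 mm

Let F0's short side be w mm. w · w√2 = 1.75 m² = 1,750,000 mm², so w ≈ 1112.4 mm and w√2 ≈ 1573.2 mm → F0 = 1112 × 1573 mm.
F1: ⌊1573/2⌋ × 1112 = 786 × 1112 mm
F2: ⌊1112/2⌋ × 786 = 556 × 786 mm
F3: ⌊786/2⌋ × 556 = 393 × 556 mm
F4: ⌊556/2⌋ × 393 = 278 × 393 mm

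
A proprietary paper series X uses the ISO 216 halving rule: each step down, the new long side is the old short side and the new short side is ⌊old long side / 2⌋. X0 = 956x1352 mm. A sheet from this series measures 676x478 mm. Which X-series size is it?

X2

X0: 956 × 1352 mm
X1: 676 × 956 mm
X2: 478 × 676 mm
X3: 338 × 478 mm
→ matches X2.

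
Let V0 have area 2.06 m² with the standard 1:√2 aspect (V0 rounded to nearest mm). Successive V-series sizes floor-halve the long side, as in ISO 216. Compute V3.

Let V0's short side be w mm. w · w√2 = 2.06 m² = 2,060,000 mm², so w ≈ 1206.9 mm and w√2 ≈ 1706.8 mm → V0 = 1207 × 1707 mm.
V1: ⌊1707/2⌋ × 1207 = 853 × 1207 mm
V2: ⌊1207/2⌋ × 853 = 603 × 853 mm
V3: ⌊853/2⌋ × 603 = 426 × 603 mm

426 × 603 mm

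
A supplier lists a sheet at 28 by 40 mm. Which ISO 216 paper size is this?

Aspect ratio 40/28 ≈ 1.429 — close to the ISO √2 ≈ 1.414.
In the C-series (envelope sizes, between A and B): C10 = 28 × 40 mm.

C10 (28 × 40 mm)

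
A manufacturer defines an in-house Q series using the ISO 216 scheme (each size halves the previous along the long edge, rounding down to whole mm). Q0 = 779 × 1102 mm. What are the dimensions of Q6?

Q1 = 551 × 779 mm (from Q0 by 1 halving).
Q2: ⌊779/2⌋ × 551 = 389 × 551 mm
Q3: ⌊551/2⌋ × 389 = 275 × 389 mm
Q4: ⌊389/2⌋ × 275 = 194 × 275 mm
Q5: ⌊275/2⌋ × 194 = 137 × 194 mm
Q6: ⌊194/2⌋ × 137 = 97 × 137 mm

97 × 137 mm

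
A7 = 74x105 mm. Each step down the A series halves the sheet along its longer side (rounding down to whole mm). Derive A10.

26 × 37 mm

A8: ⌊105/2⌋ × 74 = 52 × 74 mm
A9: ⌊74/2⌋ × 52 = 37 × 52 mm
A10: ⌊52/2⌋ × 37 = 26 × 37 mm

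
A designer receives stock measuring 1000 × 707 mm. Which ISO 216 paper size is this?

Aspect ratio 1000/707 ≈ 1.414 — close to the ISO √2 ≈ 1.414.
In the B-series (B0 = 1000 × 1414 mm): B1 = 707 × 1000 mm.

B1 (707 × 1000 mm)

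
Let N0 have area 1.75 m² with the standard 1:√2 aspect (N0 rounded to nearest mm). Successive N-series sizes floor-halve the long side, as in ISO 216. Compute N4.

Let N0's short side be w mm. w · w√2 = 1.75 m² = 1,750,000 mm², so w ≈ 1112.4 mm and w√2 ≈ 1573.2 mm → N0 = 1112 × 1573 mm.
N1: ⌊1573/2⌋ × 1112 = 786 × 1112 mm
N2: ⌊1112/2⌋ × 786 = 556 × 786 mm
N3: ⌊786/2⌋ × 556 = 393 × 556 mm
N4: ⌊556/2⌋ × 393 = 278 × 393 mm

278 × 393 mm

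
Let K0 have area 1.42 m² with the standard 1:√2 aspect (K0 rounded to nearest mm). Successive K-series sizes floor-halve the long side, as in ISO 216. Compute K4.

Let K0's short side be w mm. w · w√2 = 1.42 m² = 1,420,000 mm², so w ≈ 1002.0 mm and w√2 ≈ 1417.1 mm → K0 = 1002 × 1417 mm.
K1: ⌊1417/2⌋ × 1002 = 708 × 1002 mm
K2: ⌊1002/2⌋ × 708 = 501 × 708 mm
K3: ⌊708/2⌋ × 501 = 354 × 501 mm
K4: ⌊501/2⌋ × 354 = 250 × 354 mm

250 × 354 mm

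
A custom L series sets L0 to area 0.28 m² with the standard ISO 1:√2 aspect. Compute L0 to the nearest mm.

445 × 629 mm

Let the short side be w mm. Then w · w√2 = 0.28 m² = 280,000 mm².
w² = 280,000/√2, so w ≈ 445.0 mm; long side = w√2 ≈ 629.3 mm.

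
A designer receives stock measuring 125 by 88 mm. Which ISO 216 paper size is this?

B7 (88 × 125 mm)

Aspect ratio 125/88 ≈ 1.420 — close to the ISO √2 ≈ 1.414.
In the B-series (B0 = 1000 × 1414 mm): B7 = 88 × 125 mm.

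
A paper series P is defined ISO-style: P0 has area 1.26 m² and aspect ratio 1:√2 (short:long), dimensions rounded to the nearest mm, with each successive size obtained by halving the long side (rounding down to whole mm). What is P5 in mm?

166 × 236 mm

Let P0's short side be w mm. w · w√2 = 1.26 m² = 1,260,000 mm², so w ≈ 943.9 mm and w√2 ≈ 1334.9 mm → P0 = 944 × 1335 mm.
P1: ⌊1335/2⌋ × 944 = 667 × 944 mm
P2: ⌊944/2⌋ × 667 = 472 × 667 mm
P3: ⌊667/2⌋ × 472 = 333 × 472 mm
P4: ⌊472/2⌋ × 333 = 236 × 333 mm
P5: ⌊333/2⌋ × 236 = 166 × 236 mm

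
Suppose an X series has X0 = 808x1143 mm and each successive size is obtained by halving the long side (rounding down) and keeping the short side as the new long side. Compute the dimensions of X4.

202 × 285 mm

X1 = 571 × 808 mm (from X0 by 1 halving).
X2: ⌊808/2⌋ × 571 = 404 × 571 mm
X3: ⌊571/2⌋ × 404 = 285 × 404 mm
X4: ⌊404/2⌋ × 285 = 202 × 285 mm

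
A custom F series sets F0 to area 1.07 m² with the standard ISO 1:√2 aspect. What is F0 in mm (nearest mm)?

870 × 1230 mm

Let the short side be w mm. Then w · w√2 = 1.07 m² = 1,070,000 mm².
w² = 1,070,000/√2, so w ≈ 869.8 mm; long side = w√2 ≈ 1230.1 mm.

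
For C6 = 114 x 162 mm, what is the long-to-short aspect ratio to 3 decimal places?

1.421

162 / 114 = 1.421
ISO 216 targets √2 ≈ 1.414; the +0.007 deviation is from mm rounding.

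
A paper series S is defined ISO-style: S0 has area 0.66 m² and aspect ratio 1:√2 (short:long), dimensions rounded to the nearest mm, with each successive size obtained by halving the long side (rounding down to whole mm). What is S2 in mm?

341 × 483 mm

Let S0's short side be w mm. w · w√2 = 0.66 m² = 660,000 mm², so w ≈ 683.1 mm and w√2 ≈ 966.1 mm → S0 = 683 × 966 mm.
S1: ⌊966/2⌋ × 683 = 483 × 683 mm
S2: ⌊683/2⌋ × 483 = 341 × 483 mm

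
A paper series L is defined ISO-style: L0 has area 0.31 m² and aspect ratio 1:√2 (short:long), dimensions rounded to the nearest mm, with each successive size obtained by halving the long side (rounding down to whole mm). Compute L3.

165 × 234 mm

Let L0's short side be w mm. w · w√2 = 0.31 m² = 310,000 mm², so w ≈ 468.2 mm and w√2 ≈ 662.1 mm → L0 = 468 × 662 mm.
L1: ⌊662/2⌋ × 468 = 331 × 468 mm
L2: ⌊468/2⌋ × 331 = 234 × 331 mm
L3: ⌊331/2⌋ × 234 = 165 × 234 mm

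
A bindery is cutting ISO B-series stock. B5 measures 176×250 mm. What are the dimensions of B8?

B6: ⌊250/2⌋ × 176 = 125 × 176 mm
B7: ⌊176/2⌋ × 125 = 88 × 125 mm
B8: ⌊125/2⌋ × 88 = 62 × 88 mm

62 × 88 mm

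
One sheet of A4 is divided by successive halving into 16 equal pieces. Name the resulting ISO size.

A8

16 = 2^4, so 4 halving steps.
A4 → A5 → … → A8 after 4 steps.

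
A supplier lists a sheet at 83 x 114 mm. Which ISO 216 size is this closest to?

C7 (81 × 114 mm)

Aspect ratio 114/83 ≈ 1.373 (ISO target is √2 ≈ 1.414).
In the C-series (envelope sizes, between A and B): C7 = 81 × 114 mm.
Off by 2 mm total — nearest standard size.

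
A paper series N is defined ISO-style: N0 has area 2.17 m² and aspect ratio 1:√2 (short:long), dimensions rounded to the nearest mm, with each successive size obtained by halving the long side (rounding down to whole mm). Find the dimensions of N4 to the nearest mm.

309 × 438 mm

Let N0's short side be w mm. w · w√2 = 2.17 m² = 2,170,000 mm², so w ≈ 1238.7 mm and w√2 ≈ 1751.8 mm → N0 = 1239 × 1752 mm.
N1: ⌊1752/2⌋ × 1239 = 876 × 1239 mm
N2: ⌊1239/2⌋ × 876 = 619 × 876 mm
N3: ⌊876/2⌋ × 619 = 438 × 619 mm
N4: ⌊619/2⌋ × 438 = 309 × 438 mm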